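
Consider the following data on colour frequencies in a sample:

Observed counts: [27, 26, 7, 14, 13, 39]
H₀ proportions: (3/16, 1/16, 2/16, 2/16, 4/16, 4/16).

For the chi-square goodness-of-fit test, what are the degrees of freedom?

df = k − 1 = 6 − 1 = 5

degrees of freedom = 5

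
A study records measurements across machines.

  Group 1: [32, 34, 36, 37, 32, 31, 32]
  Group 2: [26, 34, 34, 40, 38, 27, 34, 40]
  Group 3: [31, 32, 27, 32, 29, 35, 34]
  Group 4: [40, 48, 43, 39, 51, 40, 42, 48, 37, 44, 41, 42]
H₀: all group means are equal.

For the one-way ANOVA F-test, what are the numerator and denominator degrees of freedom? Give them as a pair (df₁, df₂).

degrees of freedom = [3, 30]

k = 4 groups, N = 34 total
df = (k−1, N−k) = (4−1, 34−4) = (3, 30)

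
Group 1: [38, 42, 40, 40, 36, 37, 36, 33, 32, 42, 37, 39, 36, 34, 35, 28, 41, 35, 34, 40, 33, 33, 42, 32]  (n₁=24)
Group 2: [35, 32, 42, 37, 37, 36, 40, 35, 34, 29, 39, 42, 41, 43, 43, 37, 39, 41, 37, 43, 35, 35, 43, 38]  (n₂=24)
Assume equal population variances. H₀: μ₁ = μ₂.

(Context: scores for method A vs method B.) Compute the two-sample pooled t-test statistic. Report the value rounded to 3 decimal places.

test statistic = -1.451

x̄₁=36.458, s₁=3.753, n₁=24
x̄₂=38.042, s₂=3.805, n₂=24
s_p² = [23·3.753² + 23·3.805²]/46 = 14.2808
SE = √(s_p²·(1/24+1/24)) = 1.0909
t = (36.458−38.042)/1.0909 = -1.4514
df = 46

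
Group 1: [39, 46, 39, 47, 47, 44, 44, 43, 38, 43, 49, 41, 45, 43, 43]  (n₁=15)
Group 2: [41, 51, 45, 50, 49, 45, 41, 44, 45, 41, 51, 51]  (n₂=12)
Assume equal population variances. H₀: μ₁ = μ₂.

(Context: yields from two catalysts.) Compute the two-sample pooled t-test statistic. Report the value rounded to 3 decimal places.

test statistic = -1.987

x̄₁=43.400, s₁=3.180, n₁=15
x̄₂=46.167, s₂=4.064, n₂=12
s_p² = [14·3.180² + 11·4.064²]/25 = 12.9307
SE = √(s_p²·(1/15+1/12)) = 1.3927
t = (43.400−46.167)/1.3927 = -1.9866
df = 25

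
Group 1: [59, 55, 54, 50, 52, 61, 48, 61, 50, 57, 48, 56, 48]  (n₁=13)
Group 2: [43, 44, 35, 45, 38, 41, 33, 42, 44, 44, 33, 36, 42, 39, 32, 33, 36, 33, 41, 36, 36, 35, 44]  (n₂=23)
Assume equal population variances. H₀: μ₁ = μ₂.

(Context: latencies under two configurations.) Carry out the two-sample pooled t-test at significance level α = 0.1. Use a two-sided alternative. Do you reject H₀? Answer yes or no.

reject H₀: yes

x̄₁=53.769, s₁=4.833, n₁=13
x̄₂=38.478, s₂=4.440, n₂=23
s_p² = [12·4.833² + 22·4.440²]/34 = 21.0014
SE = √(s_p²·(1/13+1/23)) = 1.5902
t = (53.769−38.478)/1.5902 = 9.6160
df = 34
p-value (two-sided) = 0.00000
At α=0.1: p < α → reject H₀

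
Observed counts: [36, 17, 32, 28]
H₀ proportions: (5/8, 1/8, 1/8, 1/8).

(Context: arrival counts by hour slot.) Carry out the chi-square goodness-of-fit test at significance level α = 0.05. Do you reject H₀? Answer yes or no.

n = 113; E_i = n·p_i = [70.62, 14.12, 14.12, 14.12]
χ² = (36−70.62)²/70.62 + (17−14.12)²/14.12 + (32−14.12)²/14.12 + (28−14.12)²/14.12 = 53.8106
df = 3
p-value (upper-tail) = 0.00000
At α=0.05: p < α → reject H₀

reject H₀: yes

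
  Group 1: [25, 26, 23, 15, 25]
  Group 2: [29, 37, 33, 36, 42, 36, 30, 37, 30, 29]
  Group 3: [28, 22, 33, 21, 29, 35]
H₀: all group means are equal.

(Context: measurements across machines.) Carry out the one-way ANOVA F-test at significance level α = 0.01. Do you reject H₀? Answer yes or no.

Group means [22.80, 33.90, 28.00], grand mean 29.571
SSB = Σnᵢ(x̄ᵢ−x̄)² = 431.443; SSW = ΣΣ(x−x̄ᵢ)² = 413.700
MSB = 431.443/2 = 215.7214; MSW = 413.700/18 = 22.9833
F = MSB/MSW = 9.3860
df = (2, 18)
p-value (upper-tail) = 0.00161
At α=0.01: p < α → reject H₀

reject H₀: yes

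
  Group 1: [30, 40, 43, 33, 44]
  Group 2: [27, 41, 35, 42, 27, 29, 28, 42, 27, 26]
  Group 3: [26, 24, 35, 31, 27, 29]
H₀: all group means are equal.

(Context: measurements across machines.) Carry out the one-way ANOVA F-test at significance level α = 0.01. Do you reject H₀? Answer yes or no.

Group means [38.00, 32.40, 28.67], grand mean 32.667
SSB = Σnᵢ(x̄ᵢ−x̄)² = 238.933; SSW = ΣΣ(x−x̄ᵢ)² = 655.733
MSB = 238.933/2 = 119.4667; MSW = 655.733/18 = 36.4296
F = MSB/MSW = 3.2794
df = (2, 18)
p-value (upper-tail) = 0.06104
At α=0.01: p ≥ α → fail to reject H₀

reject H₀: no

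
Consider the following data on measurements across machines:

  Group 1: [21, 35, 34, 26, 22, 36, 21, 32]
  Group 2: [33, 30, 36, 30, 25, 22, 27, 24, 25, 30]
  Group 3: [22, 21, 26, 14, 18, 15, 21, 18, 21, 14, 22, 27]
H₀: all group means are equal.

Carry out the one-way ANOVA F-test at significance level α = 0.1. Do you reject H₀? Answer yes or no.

reject H₀: yes

Group means [28.38, 28.20, 19.92], grand mean 24.933
SSB = Σnᵢ(x̄ᵢ−x̄)² = 503.475; SSW = ΣΣ(x−x̄ᵢ)² = 674.392
MSB = 503.475/2 = 251.7375; MSW = 674.392/27 = 24.9775
F = MSB/MSW = 10.0786
df = (2, 27)
p-value (upper-tail) = 0.00054
At α=0.1: p < α → reject H₀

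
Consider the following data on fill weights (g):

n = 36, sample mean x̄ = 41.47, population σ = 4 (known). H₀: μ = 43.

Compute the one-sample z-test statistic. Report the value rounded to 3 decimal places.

test statistic = -2.295

SE = σ/√n = 4/√36 = 0.6667
z = (x̄−μ₀)/SE = (41.47−43)/0.6667 = -2.2950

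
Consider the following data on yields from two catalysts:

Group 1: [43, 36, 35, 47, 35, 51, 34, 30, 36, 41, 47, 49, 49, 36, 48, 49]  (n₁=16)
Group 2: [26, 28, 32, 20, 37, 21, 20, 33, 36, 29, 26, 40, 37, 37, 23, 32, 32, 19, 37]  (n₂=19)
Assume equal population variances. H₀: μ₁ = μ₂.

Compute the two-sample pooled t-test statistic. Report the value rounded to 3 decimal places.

x̄₁=41.625, s₁=6.965, n₁=16
x̄₂=29.737, s₂=6.830, n₂=19
s_p² = [15·6.965² + 18·6.830²]/33 = 47.4980
SE = √(s_p²·(1/16+1/19)) = 2.3385
t = (41.625−29.737)/2.3385 = 5.0837
df = 33

test statistic = 5.084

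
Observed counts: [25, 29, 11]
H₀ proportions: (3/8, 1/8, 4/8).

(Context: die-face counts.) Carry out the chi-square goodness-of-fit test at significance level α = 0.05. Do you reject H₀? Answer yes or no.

n = 65; E_i = n·p_i = [24.38, 8.12, 32.50]
χ² = (25−24.38)²/24.38 + (29−8.12)²/8.12 + (11−32.50)²/32.50 = 67.8718
df = 2
p-value (upper-tail) = 0.00000
At α=0.05: p < α → reject H₀

reject H₀: yes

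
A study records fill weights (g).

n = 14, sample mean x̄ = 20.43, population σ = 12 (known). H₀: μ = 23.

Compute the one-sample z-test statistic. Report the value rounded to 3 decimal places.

SE = σ/√n = 12/√14 = 3.2071
z = (x̄−μ₀)/SE = (20.43−23)/3.2071 = -0.8013

test statistic = -0.801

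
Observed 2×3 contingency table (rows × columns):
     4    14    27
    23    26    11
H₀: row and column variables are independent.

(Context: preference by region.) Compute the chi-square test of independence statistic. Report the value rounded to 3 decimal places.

Row totals [45, 60], col totals [27, 40, 38], n=105
χ² = (4−11.57)²/11.57 + (14−17.14)²/17.14 + (27−16.29)²/16.29 + (23−15.43)²/15.43 + (26−22.86)²/22.86 + (11−21.71)²/21.71 = 22.0136
df = 2

test statistic = 22.014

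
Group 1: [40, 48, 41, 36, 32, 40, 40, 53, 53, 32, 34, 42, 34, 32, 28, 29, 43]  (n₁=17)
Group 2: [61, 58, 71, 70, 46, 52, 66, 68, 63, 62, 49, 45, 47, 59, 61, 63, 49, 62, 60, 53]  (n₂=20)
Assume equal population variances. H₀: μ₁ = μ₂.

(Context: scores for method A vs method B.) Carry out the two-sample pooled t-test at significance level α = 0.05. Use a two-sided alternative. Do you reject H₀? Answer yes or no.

reject H₀: yes

x̄₁=38.647, s₁=7.623, n₁=17
x̄₂=58.250, s₂=8.071, n₂=20
s_p² = [16·7.623² + 19·8.071²]/35 = 61.9324
SE = √(s_p²·(1/17+1/20)) = 2.5961
t = (38.647−58.250)/2.5961 = -7.5509
df = 35
p-value (two-sided) = 0.00000
At α=0.05: p < α → reject H₀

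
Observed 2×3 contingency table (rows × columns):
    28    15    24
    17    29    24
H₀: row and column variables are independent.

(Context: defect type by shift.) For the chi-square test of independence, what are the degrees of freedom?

df = (r−1)(c−1) = (2−1)·(3−1) = 2

degrees of freedom = 2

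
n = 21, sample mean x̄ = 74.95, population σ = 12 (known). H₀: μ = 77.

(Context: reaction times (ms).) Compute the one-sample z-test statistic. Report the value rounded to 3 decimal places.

test statistic = -0.783

SE = σ/√n = 12/√21 = 2.6186
z = (x̄−μ₀)/SE = (74.95−77)/2.6186 = -0.7829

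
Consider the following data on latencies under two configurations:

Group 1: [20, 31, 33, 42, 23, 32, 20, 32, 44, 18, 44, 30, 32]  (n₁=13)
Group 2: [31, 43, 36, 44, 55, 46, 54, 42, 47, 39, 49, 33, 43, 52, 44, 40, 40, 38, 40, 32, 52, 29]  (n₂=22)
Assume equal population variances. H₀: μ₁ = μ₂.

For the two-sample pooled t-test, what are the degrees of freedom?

degrees of freedom = 33

df = n₁ + n₂ − 2 = 13 + 22 − 2 = 33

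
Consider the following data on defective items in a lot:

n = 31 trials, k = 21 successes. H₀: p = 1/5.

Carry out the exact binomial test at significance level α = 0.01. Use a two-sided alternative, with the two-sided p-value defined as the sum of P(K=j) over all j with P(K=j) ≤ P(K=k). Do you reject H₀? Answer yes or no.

Exact binomial: n=31, k=21, p₀=1/5=0.2000
P(X=j) = C(n,j)·p₀^j·(1−p₀)^(n−j); p = Σ P(X=j) over j with P(X=j) ≤ P(X=21)
p-value (two-sided) = 0.00000
At α=0.01: p < α → reject H₀

reject H₀: yes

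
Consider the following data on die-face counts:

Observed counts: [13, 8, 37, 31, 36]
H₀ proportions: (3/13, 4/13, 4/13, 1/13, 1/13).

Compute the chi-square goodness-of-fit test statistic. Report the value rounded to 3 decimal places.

n = 125; E_i = n·p_i = [28.85, 38.46, 38.46, 9.62, 9.62]
χ² = (13−28.85)²/28.85 + (8−38.46)²/38.46 + (37−38.46)²/38.46 + (31−9.62)²/9.62 + (36−9.62)²/9.62 = 152.8447
df = 4

test statistic = 152.845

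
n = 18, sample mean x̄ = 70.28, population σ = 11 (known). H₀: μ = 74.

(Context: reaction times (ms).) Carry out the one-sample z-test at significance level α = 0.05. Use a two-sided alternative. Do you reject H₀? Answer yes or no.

reject H₀: no

SE = σ/√n = 11/√18 = 2.5927
z = (x̄−μ₀)/SE = (70.28−74)/2.5927 = -1.4348
p-value (two-sided) = 0.15135
At α=0.05: p ≥ α → fail to reject H₀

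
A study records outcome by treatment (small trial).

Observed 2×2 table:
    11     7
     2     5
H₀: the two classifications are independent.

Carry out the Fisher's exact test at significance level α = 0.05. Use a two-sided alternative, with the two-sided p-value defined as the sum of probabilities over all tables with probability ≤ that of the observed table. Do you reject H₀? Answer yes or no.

Margins: r₁=18, r₂=7, c₁=13, c₂=12, n=25
p_obs = C(18,11)·C(7,2)/C(25,13); sum pmf over tables with pmf ≤ p_obs
p-value (two-sided) = 0.20156
At α=0.05: p ≥ α → fail to reject H₀

reject H₀: no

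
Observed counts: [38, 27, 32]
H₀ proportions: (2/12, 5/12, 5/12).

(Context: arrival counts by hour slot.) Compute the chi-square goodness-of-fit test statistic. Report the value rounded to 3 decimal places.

n = 97; E_i = n·p_i = [16.17, 40.42, 40.42]
χ² = (38−16.17)²/16.17 + (27−40.42)²/40.42 + (32−40.42)²/40.42 = 35.6928
df = 2

test statistic = 35.693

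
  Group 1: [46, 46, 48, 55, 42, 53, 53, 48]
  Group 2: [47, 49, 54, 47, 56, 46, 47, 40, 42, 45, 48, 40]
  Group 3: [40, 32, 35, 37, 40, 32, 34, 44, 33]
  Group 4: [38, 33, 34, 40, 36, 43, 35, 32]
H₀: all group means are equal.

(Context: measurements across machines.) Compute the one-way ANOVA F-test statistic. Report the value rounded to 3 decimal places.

Group means [48.88, 46.75, 36.33, 36.38], grand mean 42.432
SSB = Σnᵢ(x̄ᵢ−x̄)² = 1184.081; SSW = ΣΣ(x−x̄ᵢ)² = 639.000
MSB = 1184.081/3 = 394.6937; MSW = 639.000/33 = 19.3636
F = MSB/MSW = 20.3832
df = (3, 33)

test statistic = 20.383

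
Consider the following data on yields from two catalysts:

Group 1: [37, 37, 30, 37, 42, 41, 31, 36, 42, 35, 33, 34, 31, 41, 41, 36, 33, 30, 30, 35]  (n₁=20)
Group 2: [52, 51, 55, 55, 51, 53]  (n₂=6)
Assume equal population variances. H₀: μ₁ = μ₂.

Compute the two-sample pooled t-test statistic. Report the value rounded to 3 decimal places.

test statistic = -9.756

x̄₁=35.600, s₁=4.160, n₁=20
x̄₂=52.833, s₂=1.835, n₂=6
s_p² = [19·4.160² + 5·1.835²]/24 = 14.4014
SE = √(s_p²·(1/20+1/6)) = 1.7664
t = (35.600−52.833)/1.7664 = -9.7560
df = 24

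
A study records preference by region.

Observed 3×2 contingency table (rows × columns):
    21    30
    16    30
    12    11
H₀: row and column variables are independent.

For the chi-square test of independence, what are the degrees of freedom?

df = (r−1)(c−1) = (3−1)·(2−1) = 2

degrees of freedom = 2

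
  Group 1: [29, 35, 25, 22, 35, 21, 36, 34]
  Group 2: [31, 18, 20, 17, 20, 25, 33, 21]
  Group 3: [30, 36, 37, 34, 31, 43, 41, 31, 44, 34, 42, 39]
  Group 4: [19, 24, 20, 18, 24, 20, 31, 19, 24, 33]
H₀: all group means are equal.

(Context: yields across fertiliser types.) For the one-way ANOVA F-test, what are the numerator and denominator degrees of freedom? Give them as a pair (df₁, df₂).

k = 4 groups, N = 38 total
df = (k−1, N−k) = (4−1, 38−4) = (3, 34)

degrees of freedom = [3, 34]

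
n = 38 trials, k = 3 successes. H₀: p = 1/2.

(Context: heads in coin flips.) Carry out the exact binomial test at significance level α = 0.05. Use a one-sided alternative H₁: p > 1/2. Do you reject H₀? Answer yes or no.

reject H₀: no

Exact binomial: n=38, k=3, p₀=1/2=0.5000
P(X≥3) from Σ C(n,i)·p₀^i·(1−p₀)^(n−i)
p-value (one-sided, H₁ greater) = 1.00000
At α=0.05: p ≥ α → fail to reject H₀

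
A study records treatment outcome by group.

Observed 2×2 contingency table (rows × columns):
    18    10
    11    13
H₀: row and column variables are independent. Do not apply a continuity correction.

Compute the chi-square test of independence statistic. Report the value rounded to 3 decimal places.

test statistic = 1.784

Row totals [28, 24], col totals [29, 23], n=52
χ² = (18−15.62)²/15.62 + (10−12.38)²/12.38 + (11−13.38)²/13.38 + (13−10.62)²/10.62 = 1.7838
df = 1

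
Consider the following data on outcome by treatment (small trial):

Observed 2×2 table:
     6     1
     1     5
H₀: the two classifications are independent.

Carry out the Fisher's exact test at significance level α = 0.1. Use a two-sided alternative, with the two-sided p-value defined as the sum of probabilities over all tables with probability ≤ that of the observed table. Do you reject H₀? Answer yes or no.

reject H₀: yes

Margins: r₁=7, r₂=6, c₁=7, c₂=6, n=13
p_obs = C(7,6)·C(6,1)/C(13,7); sum pmf over tables with pmf ≤ p_obs
p-value (two-sided) = 0.02914
At α=0.1: p < α → reject H₀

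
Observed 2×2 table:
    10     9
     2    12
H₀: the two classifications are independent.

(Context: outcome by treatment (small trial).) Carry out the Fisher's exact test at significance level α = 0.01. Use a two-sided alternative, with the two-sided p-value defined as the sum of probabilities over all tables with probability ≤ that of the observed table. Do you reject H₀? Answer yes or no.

reject H₀: no

Margins: r₁=19, r₂=14, c₁=12, c₂=21, n=33
p_obs = C(19,10)·C(14,2)/C(33,12); sum pmf over tables with pmf ≤ p_obs
p-value (two-sided) = 0.03279
At α=0.01: p ≥ α → fail to reject H₀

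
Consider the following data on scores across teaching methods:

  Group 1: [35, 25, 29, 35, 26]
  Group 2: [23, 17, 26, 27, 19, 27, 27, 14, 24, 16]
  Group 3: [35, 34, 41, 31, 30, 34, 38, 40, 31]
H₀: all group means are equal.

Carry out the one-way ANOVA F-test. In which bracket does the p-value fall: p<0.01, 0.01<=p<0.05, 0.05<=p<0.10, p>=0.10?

Group means [30.00, 22.00, 34.89], grand mean 28.500
SSB = Σnᵢ(x̄ᵢ−x̄)² = 801.111; SSW = ΣΣ(x−x̄ᵢ)² = 450.889
MSB = 801.111/2 = 400.5556; MSW = 450.889/21 = 21.4709
F = MSB/MSW = 18.6557
df = (2, 21)
p-value (upper-tail) = 0.00002
→ bracket: p<0.01

p-value bracket: p<0.01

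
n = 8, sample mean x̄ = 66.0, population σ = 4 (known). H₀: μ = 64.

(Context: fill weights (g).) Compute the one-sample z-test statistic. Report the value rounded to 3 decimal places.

SE = σ/√n = 4/√8 = 1.4142
z = (x̄−μ₀)/SE = (66.0−64)/1.4142 = 1.4142

test statistic = 1.414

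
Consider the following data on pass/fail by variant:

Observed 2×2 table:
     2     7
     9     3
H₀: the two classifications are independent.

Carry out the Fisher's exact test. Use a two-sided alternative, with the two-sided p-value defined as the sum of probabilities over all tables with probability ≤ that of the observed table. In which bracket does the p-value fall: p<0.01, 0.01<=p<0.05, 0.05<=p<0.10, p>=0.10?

p-value bracket: 0.01<=p<0.05

Margins: r₁=9, r₂=12, c₁=11, c₂=10, n=21
p_obs = C(9,2)·C(12,9)/C(21,11); sum pmf over tables with pmf ≤ p_obs
p-value (two-sided) = 0.02997
→ bracket: 0.01<=p<0.05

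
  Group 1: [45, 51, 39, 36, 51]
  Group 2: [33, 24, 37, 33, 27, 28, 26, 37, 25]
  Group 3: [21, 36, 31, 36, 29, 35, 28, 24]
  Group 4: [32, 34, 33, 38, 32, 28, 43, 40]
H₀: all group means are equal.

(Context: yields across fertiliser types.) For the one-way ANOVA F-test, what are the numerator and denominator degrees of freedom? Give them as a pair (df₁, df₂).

k = 4 groups, N = 30 total
df = (k−1, N−k) = (4−1, 30−4) = (3, 26)

degrees of freedom = [3, 26]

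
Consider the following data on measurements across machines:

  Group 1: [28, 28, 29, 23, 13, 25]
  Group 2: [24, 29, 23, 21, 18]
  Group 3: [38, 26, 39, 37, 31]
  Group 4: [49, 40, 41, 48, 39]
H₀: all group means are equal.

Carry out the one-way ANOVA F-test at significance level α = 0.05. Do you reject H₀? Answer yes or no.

reject H₀: yes

Group means [24.33, 23.00, 34.20, 43.40], grand mean 30.905
SSB = Σnᵢ(x̄ᵢ−x̄)² = 1406.476; SSW = ΣΣ(x−x̄ᵢ)² = 457.333
MSB = 1406.476/3 = 468.8254; MSW = 457.333/17 = 26.9020
F = MSB/MSW = 17.4272
df = (3, 17)
p-value (upper-tail) = 0.00002
At α=0.05: p < α → reject H₀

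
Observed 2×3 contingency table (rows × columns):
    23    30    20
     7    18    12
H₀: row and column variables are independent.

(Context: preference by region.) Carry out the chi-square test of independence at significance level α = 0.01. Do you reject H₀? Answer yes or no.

reject H₀: no

Row totals [73, 37], col totals [30, 48, 32], n=110
χ² = (23−19.91)²/19.91 + (30−31.85)²/31.85 + (20−21.24)²/21.24 + (7−10.09)²/10.09 + (18−16.15)²/16.15 + (12−10.76)²/10.76 = 1.9616
df = 2
p-value (upper-tail) = 0.37501
At α=0.01: p ≥ α → fail to reject H₀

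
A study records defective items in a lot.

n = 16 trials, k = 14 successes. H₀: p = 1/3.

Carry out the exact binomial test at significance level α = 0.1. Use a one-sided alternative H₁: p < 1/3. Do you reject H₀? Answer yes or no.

reject H₀: no

Exact binomial: n=16, k=14, p₀=1/3=0.3333
P(X≤14) from Σ C(n,i)·p₀^i·(1−p₀)^(n−i)
p-value (one-sided, H₁ less) = 1.00000
At α=0.1: p ≥ α → fail to reject H₀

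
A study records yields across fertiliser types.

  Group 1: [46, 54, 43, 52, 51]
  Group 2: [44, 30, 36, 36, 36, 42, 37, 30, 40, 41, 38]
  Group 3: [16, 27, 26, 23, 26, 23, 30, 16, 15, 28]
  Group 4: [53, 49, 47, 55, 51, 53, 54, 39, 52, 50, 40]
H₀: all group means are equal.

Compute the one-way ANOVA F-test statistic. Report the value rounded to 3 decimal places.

Group means [49.20, 37.27, 23.00, 49.36], grand mean 38.622
SSB = Σnᵢ(x̄ᵢ−x̄)² = 4289.175; SSW = ΣΣ(x−x̄ᵢ)² = 843.527
MSB = 4289.175/3 = 1429.7251; MSW = 843.527/33 = 25.5614
F = MSB/MSW = 55.9329
df = (3, 33)

test statistic = 55.933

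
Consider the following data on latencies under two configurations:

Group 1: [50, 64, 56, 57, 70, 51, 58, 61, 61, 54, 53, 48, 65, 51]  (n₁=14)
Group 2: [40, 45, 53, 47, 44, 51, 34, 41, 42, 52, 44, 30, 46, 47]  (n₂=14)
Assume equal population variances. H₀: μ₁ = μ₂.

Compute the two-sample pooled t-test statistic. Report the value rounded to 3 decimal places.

test statistic = 5.354

x̄₁=57.071, s₁=6.462, n₁=14
x̄₂=44.000, s₂=6.457, n₂=14
s_p² = [13·6.462² + 13·6.457²]/26 = 41.7280
SE = √(s_p²·(1/14+1/14)) = 2.4415
t = (57.071−44.000)/2.4415 = 5.3538
df = 26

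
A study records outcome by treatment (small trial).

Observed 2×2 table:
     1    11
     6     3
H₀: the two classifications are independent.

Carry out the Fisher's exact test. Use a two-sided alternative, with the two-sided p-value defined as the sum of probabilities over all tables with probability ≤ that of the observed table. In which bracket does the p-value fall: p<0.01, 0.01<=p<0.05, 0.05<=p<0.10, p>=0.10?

Margins: r₁=12, r₂=9, c₁=7, c₂=14, n=21
p_obs = C(12,1)·C(9,6)/C(21,7); sum pmf over tables with pmf ≤ p_obs
p-value (two-sided) = 0.01579
→ bracket: 0.01<=p<0.05

p-value bracket: 0.01<=p<0.05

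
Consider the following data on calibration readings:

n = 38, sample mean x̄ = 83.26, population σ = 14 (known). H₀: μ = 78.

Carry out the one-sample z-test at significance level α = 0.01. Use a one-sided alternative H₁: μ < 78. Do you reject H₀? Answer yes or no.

reject H₀: no

SE = σ/√n = 14/√38 = 2.2711
z = (x̄−μ₀)/SE = (83.26−78)/2.2711 = 2.3161
p-value (one-sided, H₁ less) = 0.98972
At α=0.01: p ≥ α → fail to reject H₀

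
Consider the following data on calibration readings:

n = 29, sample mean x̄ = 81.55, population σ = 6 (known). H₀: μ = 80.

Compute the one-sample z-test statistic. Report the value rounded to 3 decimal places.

SE = σ/√n = 6/√29 = 1.1142
z = (x̄−μ₀)/SE = (81.55−80)/1.1142 = 1.3912

test statistic = 1.391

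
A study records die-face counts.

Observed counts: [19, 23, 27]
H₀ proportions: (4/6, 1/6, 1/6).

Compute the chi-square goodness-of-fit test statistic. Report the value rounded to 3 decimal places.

test statistic = 48.239

n = 69; E_i = n·p_i = [46.00, 11.50, 11.50]
χ² = (19−46.00)²/46.00 + (23−11.50)²/11.50 + (27−11.50)²/11.50 = 48.2391
df = 2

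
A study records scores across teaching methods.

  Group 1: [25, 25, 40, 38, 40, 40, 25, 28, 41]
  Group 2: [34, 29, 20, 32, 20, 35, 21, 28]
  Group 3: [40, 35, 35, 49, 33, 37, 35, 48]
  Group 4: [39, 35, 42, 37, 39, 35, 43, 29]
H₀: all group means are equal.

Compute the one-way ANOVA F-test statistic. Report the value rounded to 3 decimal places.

Group means [33.56, 27.38, 39.00, 37.38], grand mean 34.303
SSB = Σnᵢ(x̄ᵢ−x̄)² = 640.997; SSW = ΣΣ(x−x̄ᵢ)² = 1135.972
MSB = 640.997/3 = 213.6658; MSW = 1135.972/29 = 39.1715
F = MSB/MSW = 5.4546
df = (3, 29)

test statistic = 5.455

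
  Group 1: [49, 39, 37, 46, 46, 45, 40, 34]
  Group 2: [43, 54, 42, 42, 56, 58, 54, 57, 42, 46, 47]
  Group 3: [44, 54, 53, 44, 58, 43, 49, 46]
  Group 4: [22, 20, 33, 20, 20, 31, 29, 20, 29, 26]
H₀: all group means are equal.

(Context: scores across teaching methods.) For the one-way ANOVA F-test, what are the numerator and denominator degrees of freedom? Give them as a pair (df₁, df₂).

degrees of freedom = [3, 33]

k = 4 groups, N = 37 total
df = (k−1, N−k) = (4−1, 37−4) = (3, 33)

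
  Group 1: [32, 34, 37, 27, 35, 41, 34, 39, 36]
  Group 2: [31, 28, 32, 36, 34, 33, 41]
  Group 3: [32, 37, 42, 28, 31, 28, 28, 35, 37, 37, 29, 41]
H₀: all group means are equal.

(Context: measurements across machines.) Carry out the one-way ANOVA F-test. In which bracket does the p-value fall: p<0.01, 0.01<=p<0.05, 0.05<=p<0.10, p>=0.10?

Group means [35.00, 33.57, 33.75], grand mean 34.107
SSB = Σnᵢ(x̄ᵢ−x̄)² = 10.714; SSW = ΣΣ(x−x̄ᵢ)² = 519.964
MSB = 10.714/2 = 5.3571; MSW = 519.964/25 = 20.7986
F = MSB/MSW = 0.2576
df = (2, 25)
p-value (upper-tail) = 0.77495
→ bracket: p>=0.10

p-value bracket: p>=0.10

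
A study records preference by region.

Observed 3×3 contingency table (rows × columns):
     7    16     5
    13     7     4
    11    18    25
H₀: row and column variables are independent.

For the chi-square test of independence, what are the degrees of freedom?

degrees of freedom = 4

df = (r−1)(c−1) = (3−1)·(3−1) = 4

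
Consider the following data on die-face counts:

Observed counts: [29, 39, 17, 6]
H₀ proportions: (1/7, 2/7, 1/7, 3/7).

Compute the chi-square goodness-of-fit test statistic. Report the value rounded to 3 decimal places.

test statistic = 55.346

n = 91; E_i = n·p_i = [13.00, 26.00, 13.00, 39.00]
χ² = (29−13.00)²/13.00 + (39−26.00)²/26.00 + (17−13.00)²/13.00 + (6−39.00)²/39.00 = 55.3462
df = 3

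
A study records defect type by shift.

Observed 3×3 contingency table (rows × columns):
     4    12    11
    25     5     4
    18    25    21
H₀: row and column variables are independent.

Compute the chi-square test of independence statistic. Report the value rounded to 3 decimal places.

Row totals [27, 34, 64], col totals [47, 42, 36], n=125
χ² = (4−10.15)²/10.15 + (12−9.07)²/9.07 + (11−7.78)²/7.78 + (25−12.78)²/12.78 + (5−11.42)²/11.42 + (4−9.79)²/9.79 + (18−24.06)²/24.06 + (25−21.50)²/21.50 + (21−18.43)²/18.43 = 27.1756
df = 4

test statistic = 27.176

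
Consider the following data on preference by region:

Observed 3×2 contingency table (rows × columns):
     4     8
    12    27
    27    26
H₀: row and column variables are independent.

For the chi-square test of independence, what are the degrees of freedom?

degrees of freedom = 2

df = (r−1)(c−1) = (3−1)·(2−1) = 2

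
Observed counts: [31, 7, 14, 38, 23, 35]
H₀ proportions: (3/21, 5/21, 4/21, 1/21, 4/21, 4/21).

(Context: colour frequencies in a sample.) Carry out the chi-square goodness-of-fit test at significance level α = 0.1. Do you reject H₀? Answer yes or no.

reject H₀: yes

n = 148; E_i = n·p_i = [21.14, 35.24, 28.19, 7.05, 28.19, 28.19]
χ² = (31−21.14)²/21.14 + (7−35.24)²/35.24 + (14−28.19)²/28.19 + (38−7.05)²/7.05 + (23−28.19)²/28.19 + (35−28.19)²/28.19 = 172.9074
df = 5
p-value (upper-tail) = 0.00000
At α=0.1: p < α → reject H₀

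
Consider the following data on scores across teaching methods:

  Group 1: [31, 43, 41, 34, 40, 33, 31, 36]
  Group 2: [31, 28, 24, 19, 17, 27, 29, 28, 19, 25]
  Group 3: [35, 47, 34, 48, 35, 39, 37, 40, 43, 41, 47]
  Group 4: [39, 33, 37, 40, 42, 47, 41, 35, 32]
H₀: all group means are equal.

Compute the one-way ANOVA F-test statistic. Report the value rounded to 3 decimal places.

test statistic = 21.266

Group means [36.12, 24.70, 40.55, 38.44], grand mean 34.947
SSB = Σnᵢ(x̄ᵢ−x̄)² = 1515.970; SSW = ΣΣ(x−x̄ᵢ)² = 807.924
MSB = 1515.970/3 = 505.3234; MSW = 807.924/34 = 23.7625
F = MSB/MSW = 21.2656
df = (3, 34)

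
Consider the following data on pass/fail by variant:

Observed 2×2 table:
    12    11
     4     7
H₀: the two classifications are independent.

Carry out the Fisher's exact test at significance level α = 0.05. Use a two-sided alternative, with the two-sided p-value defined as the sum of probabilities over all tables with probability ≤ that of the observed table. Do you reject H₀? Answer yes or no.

Margins: r₁=23, r₂=11, c₁=16, c₂=18, n=34
p_obs = C(23,12)·C(11,4)/C(34,16); sum pmf over tables with pmf ≤ p_obs
p-value (two-sided) = 0.47675
At α=0.05: p ≥ α → fail to reject H₀

reject H₀: no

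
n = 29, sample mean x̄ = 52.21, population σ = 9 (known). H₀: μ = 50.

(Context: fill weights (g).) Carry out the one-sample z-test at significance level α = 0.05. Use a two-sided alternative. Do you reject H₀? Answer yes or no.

SE = σ/√n = 9/√29 = 1.6713
z = (x̄−μ₀)/SE = (52.21−50)/1.6713 = 1.3224
p-value (two-sided) = 0.18605
At α=0.05: p ≥ α → fail to reject H₀

reject H₀: no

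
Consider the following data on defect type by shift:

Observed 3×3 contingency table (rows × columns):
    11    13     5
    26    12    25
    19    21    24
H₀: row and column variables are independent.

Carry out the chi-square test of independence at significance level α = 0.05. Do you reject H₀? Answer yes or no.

Row totals [29, 63, 64], col totals [56, 46, 54], n=156
χ² = (11−10.41)²/10.41 + (13−8.55)²/8.55 + (5−10.04)²/10.04 + (26−22.62)²/22.62 + (12−18.58)²/18.58 + (25−21.81)²/21.81 + (19−22.97)²/22.97 + (21−18.87)²/18.87 + (24−22.15)²/22.15 = 9.2604
df = 4
p-value (upper-tail) = 0.05491
At α=0.05: p ≥ α → fail to reject H₀

reject H₀: no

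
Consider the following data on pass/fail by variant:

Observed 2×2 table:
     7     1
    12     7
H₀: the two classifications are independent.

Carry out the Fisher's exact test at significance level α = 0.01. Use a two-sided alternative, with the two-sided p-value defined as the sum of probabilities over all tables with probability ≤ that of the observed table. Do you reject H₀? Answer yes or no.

reject H₀: no

Margins: r₁=8, r₂=19, c₁=19, c₂=8, n=27
p_obs = C(8,7)·C(19,12)/C(27,19); sum pmf over tables with pmf ≤ p_obs
p-value (two-sided) = 0.36450
At α=0.01: p ≥ α → fail to reject H₀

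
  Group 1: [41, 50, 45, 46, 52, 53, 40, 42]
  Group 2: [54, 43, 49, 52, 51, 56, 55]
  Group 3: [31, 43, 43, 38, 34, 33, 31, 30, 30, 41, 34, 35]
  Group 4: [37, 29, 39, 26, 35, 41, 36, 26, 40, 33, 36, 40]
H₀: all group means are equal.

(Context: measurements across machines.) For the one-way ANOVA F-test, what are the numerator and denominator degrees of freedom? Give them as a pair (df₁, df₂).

degrees of freedom = [3, 35]

k = 4 groups, N = 39 total
df = (k−1, N−k) = (4−1, 39−4) = (3, 35)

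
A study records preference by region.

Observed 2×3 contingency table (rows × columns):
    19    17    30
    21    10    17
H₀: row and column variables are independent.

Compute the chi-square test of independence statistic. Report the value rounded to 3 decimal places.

test statistic = 2.737

Row totals [66, 48], col totals [40, 27, 47], n=114
χ² = (19−23.16)²/23.16 + (17−15.63)²/15.63 + (30−27.21)²/27.21 + (21−16.84)²/16.84 + (10−11.37)²/11.37 + (17−19.79)²/19.79 = 2.7367
df = 2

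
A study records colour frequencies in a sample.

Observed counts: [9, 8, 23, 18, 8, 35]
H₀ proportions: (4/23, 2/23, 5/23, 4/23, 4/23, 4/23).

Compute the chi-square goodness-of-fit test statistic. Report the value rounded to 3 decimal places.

test statistic = 26.821

n = 101; E_i = n·p_i = [17.57, 8.78, 21.96, 17.57, 17.57, 17.57]
χ² = (9−17.57)²/17.57 + (8−8.78)²/8.78 + (23−21.96)²/21.96 + (18−17.57)²/17.57 + (8−17.57)²/17.57 + (35−17.57)²/17.57 = 26.8208
df = 5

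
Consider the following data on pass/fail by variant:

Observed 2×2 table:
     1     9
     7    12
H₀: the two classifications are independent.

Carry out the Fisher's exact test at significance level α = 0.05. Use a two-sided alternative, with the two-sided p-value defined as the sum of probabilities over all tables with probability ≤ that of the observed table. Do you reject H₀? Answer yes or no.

reject H₀: no

Margins: r₁=10, r₂=19, c₁=8, c₂=21, n=29
p_obs = C(10,1)·C(19,7)/C(29,8); sum pmf over tables with pmf ≤ p_obs
p-value (two-sided) = 0.20081
At α=0.05: p ≥ α → fail to reject H₀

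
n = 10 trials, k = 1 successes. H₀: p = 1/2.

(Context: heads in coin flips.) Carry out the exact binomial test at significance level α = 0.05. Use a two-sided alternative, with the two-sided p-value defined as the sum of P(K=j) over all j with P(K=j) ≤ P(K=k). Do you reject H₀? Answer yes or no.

reject H₀: yes

Exact binomial: n=10, k=1, p₀=1/2=0.5000
P(X=j) = C(n,j)·p₀^j·(1−p₀)^(n−j); p = Σ P(X=j) over j with P(X=j) ≤ P(X=1)
p-value (two-sided) = 0.02148
At α=0.05: p < α → reject H₀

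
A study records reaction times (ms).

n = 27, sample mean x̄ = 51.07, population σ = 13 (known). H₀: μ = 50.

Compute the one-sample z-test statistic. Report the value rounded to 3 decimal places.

test statistic = 0.428

SE = σ/√n = 13/√27 = 2.5019
z = (x̄−μ₀)/SE = (51.07−50)/2.5019 = 0.4277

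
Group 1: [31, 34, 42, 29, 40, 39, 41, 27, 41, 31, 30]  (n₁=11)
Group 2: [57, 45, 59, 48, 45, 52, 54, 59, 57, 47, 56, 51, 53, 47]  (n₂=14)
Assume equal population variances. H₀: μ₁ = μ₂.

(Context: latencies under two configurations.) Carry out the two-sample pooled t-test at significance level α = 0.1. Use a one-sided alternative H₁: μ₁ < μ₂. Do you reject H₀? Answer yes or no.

x̄₁=35.000, s₁=5.657, n₁=11
x̄₂=52.143, s₂=5.067, n₂=14
s_p² = [10·5.657² + 13·5.067²]/23 = 28.4224
SE = √(s_p²·(1/11+1/14)) = 2.1480
t = (35.000−52.143)/2.1480 = -7.9807
df = 23
p-value (one-sided, H₁ less) = 0.00000
At α=0.1: p < α → reject H₀

reject H₀: yes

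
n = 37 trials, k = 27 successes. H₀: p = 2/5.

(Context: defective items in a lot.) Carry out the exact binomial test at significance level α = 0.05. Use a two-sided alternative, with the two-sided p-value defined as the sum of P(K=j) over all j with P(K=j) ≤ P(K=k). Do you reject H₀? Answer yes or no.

reject H₀: yes

Exact binomial: n=37, k=27, p₀=2/5=0.4000
P(X=j) = C(n,j)·p₀^j·(1−p₀)^(n−j); p = Σ P(X=j) over j with P(X=j) ≤ P(X=27)
p-value (two-sided) = 0.00007
At α=0.05: p < α → reject H₀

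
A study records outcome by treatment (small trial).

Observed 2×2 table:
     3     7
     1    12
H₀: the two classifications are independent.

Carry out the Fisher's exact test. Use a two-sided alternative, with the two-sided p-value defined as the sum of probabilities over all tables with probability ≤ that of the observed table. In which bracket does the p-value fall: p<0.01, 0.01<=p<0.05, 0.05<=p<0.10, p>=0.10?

p-value bracket: p>=0.10

Margins: r₁=10, r₂=13, c₁=4, c₂=19, n=23
p_obs = C(10,3)·C(13,1)/C(23,4); sum pmf over tables with pmf ≤ p_obs
p-value (two-sided) = 0.28063
→ bracket: p>=0.10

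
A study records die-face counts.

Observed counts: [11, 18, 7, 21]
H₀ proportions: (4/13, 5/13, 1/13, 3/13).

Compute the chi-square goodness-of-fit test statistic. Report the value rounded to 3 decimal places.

n = 57; E_i = n·p_i = [17.54, 21.92, 4.38, 13.15]
χ² = (11−17.54)²/17.54 + (18−21.92)²/21.92 + (7−4.38)²/4.38 + (21−13.15)²/13.15 = 9.3798
df = 3

test statistic = 9.380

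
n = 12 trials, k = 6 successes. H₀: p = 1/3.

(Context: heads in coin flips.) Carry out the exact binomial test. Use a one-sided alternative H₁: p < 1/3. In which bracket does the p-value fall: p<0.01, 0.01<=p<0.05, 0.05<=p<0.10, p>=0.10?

p-value bracket: p>=0.10

Exact binomial: n=12, k=6, p₀=1/3=0.3333
P(X≤6) from Σ C(n,i)·p₀^i·(1−p₀)^(n−i)
p-value (one-sided, H₁ less) = 0.93355
→ bracket: p>=0.10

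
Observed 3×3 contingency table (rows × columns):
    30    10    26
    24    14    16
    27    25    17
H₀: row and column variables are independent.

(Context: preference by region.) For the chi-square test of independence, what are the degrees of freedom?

df = (r−1)(c−1) = (3−1)·(3−1) = 4

degrees of freedom = 4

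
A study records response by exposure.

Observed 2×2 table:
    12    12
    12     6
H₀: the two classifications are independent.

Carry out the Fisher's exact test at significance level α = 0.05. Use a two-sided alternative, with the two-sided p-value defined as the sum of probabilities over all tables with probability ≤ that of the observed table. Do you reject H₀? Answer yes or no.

reject H₀: no

Margins: r₁=24, r₂=18, c₁=24, c₂=18, n=42
p_obs = C(24,12)·C(18,12)/C(42,24); sum pmf over tables with pmf ≤ p_obs
p-value (two-sided) = 0.35304
At α=0.05: p ≥ α → fail to reject H₀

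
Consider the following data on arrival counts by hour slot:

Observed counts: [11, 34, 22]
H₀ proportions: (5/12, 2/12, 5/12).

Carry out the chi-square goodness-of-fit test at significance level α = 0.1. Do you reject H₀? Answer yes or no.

n = 67; E_i = n·p_i = [27.92, 11.17, 27.92]
χ² = (11−27.92)²/27.92 + (34−11.17)²/11.17 + (22−27.92)²/27.92 = 58.1940
df = 2
p-value (upper-tail) = 0.00000
At α=0.1: p < α → reject H₀

reject H₀: yes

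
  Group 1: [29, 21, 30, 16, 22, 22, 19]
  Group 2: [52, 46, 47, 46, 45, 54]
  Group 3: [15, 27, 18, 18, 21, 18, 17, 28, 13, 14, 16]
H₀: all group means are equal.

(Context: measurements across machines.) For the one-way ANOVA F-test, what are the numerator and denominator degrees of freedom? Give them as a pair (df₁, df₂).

degrees of freedom = [2, 21]

k = 3 groups, N = 24 total
df = (k−1, N−k) = (3−1, 24−3) = (2, 21)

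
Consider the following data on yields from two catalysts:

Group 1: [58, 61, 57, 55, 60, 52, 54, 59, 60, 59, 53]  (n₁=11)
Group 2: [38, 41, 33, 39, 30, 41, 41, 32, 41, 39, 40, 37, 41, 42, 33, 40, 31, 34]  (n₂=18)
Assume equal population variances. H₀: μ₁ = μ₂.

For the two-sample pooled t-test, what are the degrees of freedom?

df = n₁ + n₂ − 2 = 11 + 18 − 2 = 27

degrees of freedom = 27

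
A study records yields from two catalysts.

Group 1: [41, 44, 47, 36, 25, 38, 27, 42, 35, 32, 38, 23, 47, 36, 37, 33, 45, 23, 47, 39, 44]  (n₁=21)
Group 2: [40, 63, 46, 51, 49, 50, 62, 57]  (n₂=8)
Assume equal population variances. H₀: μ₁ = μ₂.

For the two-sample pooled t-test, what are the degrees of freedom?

df = n₁ + n₂ − 2 = 21 + 8 − 2 = 27

degrees of freedom = 27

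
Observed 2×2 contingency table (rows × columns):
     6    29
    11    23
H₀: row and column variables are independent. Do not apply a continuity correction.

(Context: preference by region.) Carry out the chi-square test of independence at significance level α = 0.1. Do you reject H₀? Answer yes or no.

reject H₀: no

Row totals [35, 34], col totals [17, 52], n=69
χ² = (6−8.62)²/8.62 + (29−26.38)²/26.38 + (11−8.38)²/8.38 + (23−25.62)²/25.62 = 2.1489
df = 1
p-value (upper-tail) = 0.14268
At α=0.1: p ≥ α → fail to reject H₀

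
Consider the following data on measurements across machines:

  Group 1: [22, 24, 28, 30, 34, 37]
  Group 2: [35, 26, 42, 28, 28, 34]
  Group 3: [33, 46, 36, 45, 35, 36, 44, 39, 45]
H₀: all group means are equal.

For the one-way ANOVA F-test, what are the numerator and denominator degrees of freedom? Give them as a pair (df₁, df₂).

degrees of freedom = [2, 18]

k = 3 groups, N = 21 total
df = (k−1, N−k) = (3−1, 21−3) = (2, 18)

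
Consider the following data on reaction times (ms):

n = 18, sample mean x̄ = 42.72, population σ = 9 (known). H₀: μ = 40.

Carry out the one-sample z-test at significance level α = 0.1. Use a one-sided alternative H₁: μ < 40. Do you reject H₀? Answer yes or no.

SE = σ/√n = 9/√18 = 2.1213
z = (x̄−μ₀)/SE = (42.72−40)/2.1213 = 1.2822
p-value (one-sided, H₁ less) = 0.90012
At α=0.1: p ≥ α → fail to reject H₀

reject H₀: no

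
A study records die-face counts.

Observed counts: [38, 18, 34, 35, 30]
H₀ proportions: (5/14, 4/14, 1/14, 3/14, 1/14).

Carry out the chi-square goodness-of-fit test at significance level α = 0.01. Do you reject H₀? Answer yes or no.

reject H₀: yes

n = 155; E_i = n·p_i = [55.36, 44.29, 11.07, 33.21, 11.07]
χ² = (38−55.36)²/55.36 + (18−44.29)²/44.29 + (34−11.07)²/11.07 + (35−33.21)²/33.21 + (30−11.07)²/11.07 = 100.9862
df = 4
p-value (upper-tail) = 0.00000
At α=0.01: p < α → reject H₀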